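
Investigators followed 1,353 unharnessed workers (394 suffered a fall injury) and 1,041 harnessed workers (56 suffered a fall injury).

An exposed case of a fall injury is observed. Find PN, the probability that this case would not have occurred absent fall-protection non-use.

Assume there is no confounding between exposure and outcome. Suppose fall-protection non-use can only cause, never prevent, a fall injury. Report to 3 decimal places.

PN ≈ 0.815

p₁ = P(outcome | exposed) = 394/1353 = 0.2912
p₀ = P(outcome | unexposed) = 56/1041 = 0.053794
Under exogeneity and monotonicity, PN = (p₁ − p₀) / p₁.
PN = (0.2912 − 0.053794) / 0.2912 = 0.23741 / 0.2912 ≈ 0.8153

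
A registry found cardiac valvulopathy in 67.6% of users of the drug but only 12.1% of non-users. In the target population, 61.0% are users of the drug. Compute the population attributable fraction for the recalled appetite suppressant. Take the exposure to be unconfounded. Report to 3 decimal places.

PAF ≈ 0.737

p₁ = 0.676, p₀ = 0.121.
Overall risk P(Y=1) = π·p₁ + (1−π)·p₀ = 0.61×0.676 + 0.39×0.121 = 0.45955.
Under exogeneity, PAF = [P(Y=1) − p₀] / P(Y=1).
PAF = (0.45955 − 0.121) / 0.45955 ≈ 0.7367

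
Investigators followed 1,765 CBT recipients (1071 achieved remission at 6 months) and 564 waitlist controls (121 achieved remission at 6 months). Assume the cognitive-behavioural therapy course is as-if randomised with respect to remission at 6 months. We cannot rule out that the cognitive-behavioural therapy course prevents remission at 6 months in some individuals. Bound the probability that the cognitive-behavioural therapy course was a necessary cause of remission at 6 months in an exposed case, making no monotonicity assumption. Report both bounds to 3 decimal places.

0.646 ≤ PN ≤ 1.000

p₁ = P(outcome | exposed) = 1071/1765 = 0.6068
p₀ = P(outcome | unexposed) = 121/564 = 0.21454
Under exogeneity alone the bounds on PN are max{0,(p₁−p₀)/p₁} ≤ PN ≤ min{1,(1−p₀)/p₁}.
  lower = (p₁ − p₀)/p₁ = 0.39226 / 0.6068 ≈ 0.6464
  upper = min{1, (1 − p₀)/p₁} = 0.78546 / 0.6068 ≈ 1.2944 → capped at 1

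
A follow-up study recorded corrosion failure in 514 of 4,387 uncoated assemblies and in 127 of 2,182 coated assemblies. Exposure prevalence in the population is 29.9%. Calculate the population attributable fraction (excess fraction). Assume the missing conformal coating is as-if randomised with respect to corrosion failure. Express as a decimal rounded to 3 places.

PAF ≈ 0.232

p₁ = P(outcome | exposed) = 514/4387 = 0.11716
p₀ = P(outcome | unexposed) = 127/2182 = 0.058203
Overall risk P(Y=1) = π·p₁ + (1−π)·p₀ = 0.299×0.11716 + 0.701×0.058203 = 0.075833.
Under exogeneity, PAF = [P(Y=1) − p₀] / P(Y=1).
PAF = (0.075833 − 0.058203) / 0.075833 ≈ 0.2325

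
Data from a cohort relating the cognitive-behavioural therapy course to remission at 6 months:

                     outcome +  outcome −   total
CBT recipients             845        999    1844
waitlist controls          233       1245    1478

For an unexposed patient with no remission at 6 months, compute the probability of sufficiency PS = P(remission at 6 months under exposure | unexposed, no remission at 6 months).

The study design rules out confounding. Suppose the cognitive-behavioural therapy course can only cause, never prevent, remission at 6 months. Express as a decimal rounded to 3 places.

PS ≈ 0.357

p₁ = P(outcome | exposed) = 845/1844 = 0.45824
p₀ = P(outcome | unexposed) = 233/1478 = 0.15765
Under exogeneity and monotonicity, PS = (p₁ − p₀)/(1 − p₀).
PS = (0.45824 − 0.15765) / 0.84235 ≈ 0.3569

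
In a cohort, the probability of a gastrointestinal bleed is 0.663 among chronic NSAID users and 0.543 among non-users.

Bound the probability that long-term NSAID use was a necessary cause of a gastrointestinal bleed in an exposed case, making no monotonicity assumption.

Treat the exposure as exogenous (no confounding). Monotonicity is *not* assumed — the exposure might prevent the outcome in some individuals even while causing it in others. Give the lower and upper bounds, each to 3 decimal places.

0.181 ≤ PN ≤ 0.689

Let p₁ = 0.663, p₀ = 0.543.
Under exogeneity alone the bounds on PN are max{0,(p₁−p₀)/p₁} ≤ PN ≤ min{1,(1−p₀)/p₁}.
  lower = (p₁ − p₀)/p₁ = 0.12 / 0.663 ≈ 0.1810
  upper = min{1, (1 − p₀)/p₁} = 0.457 / 0.663 ≈ 0.6893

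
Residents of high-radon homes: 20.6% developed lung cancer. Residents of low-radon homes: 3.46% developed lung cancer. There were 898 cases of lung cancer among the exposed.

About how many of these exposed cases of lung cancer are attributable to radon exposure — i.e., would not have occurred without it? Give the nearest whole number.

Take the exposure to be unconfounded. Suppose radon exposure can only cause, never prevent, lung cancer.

about 747 cases

p₁ = 0.206, p₀ = 0.0346.
PN = (p₁ − p₀)/p₁ = (0.206 − 0.0346) / 0.206 ≈ 0.83204.
Attributable cases ≈ PN × (exposed cases) = 0.83204 × 898 ≈ 747.17.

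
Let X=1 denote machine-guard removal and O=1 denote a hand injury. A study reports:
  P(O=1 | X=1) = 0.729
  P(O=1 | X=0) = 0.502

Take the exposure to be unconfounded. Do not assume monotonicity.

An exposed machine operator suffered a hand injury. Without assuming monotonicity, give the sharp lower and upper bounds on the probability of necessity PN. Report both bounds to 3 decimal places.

0.311 ≤ PN ≤ 0.683

Let p₁ = 0.729, p₀ = 0.502.
Under exogeneity alone the bounds on PN are max{0,(p₁−p₀)/p₁} ≤ PN ≤ min{1,(1−p₀)/p₁}.
  lower = (p₁ − p₀)/p₁ = 0.227 / 0.729 ≈ 0.3114
  upper = min{1, (1 − p₀)/p₁} = 0.498 / 0.729 ≈ 0.6831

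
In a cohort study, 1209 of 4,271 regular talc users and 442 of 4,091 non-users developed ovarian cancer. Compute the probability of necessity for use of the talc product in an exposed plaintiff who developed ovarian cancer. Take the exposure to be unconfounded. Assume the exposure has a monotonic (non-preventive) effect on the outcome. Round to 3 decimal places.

p₁ = P(outcome | exposed) = 1209/4271 = 0.28307
p₀ = P(outcome | unexposed) = 442/4091 = 0.10804
Under exogeneity and monotonicity, PN = (p₁ − p₀) / p₁.
PN = (0.28307 − 0.10804) / 0.28307 = 0.17503 / 0.28307 ≈ 0.6183

PN ≈ 0.618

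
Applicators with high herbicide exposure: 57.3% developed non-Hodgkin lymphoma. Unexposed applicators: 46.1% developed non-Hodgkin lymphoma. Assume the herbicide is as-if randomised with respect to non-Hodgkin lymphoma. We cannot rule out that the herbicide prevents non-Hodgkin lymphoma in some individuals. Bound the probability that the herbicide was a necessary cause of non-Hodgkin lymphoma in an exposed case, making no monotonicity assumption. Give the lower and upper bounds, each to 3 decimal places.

0.195 ≤ PN ≤ 0.941

p₁ = 0.573, p₀ = 0.461.
Under exogeneity alone the bounds on PN are max{0,(p₁−p₀)/p₁} ≤ PN ≤ min{1,(1−p₀)/p₁}.
  lower = (p₁ − p₀)/p₁ = 0.112 / 0.573 ≈ 0.1955
  upper = min{1, (1 − p₀)/p₁} = 0.539 / 0.573 ≈ 0.9407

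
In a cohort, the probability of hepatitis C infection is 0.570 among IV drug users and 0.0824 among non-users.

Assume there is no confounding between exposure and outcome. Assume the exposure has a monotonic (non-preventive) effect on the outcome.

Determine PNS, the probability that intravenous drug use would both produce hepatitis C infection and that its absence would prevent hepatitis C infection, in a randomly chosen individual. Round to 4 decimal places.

PNS ≈ 0.4876

Let p₁ = 0.57, p₀ = 0.0824.
Under exogeneity and monotonicity, PNS = p₁ − p₀.
PNS = 0.57 − 0.0824 = 0.4876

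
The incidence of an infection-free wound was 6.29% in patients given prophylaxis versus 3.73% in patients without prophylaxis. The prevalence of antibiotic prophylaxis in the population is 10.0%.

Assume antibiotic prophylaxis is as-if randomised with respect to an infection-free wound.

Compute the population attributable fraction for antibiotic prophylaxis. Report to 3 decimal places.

PAF ≈ 0.064

p₁ = 0.0629, p₀ = 0.0373.
Overall risk P(Y=1) = π·p₁ + (1−π)·p₀ = 0.1×0.0629 + 0.9×0.0373 = 0.03986.
Under exogeneity, PAF = [P(Y=1) − p₀] / P(Y=1).
PAF = (0.03986 − 0.0373) / 0.03986 ≈ 0.0642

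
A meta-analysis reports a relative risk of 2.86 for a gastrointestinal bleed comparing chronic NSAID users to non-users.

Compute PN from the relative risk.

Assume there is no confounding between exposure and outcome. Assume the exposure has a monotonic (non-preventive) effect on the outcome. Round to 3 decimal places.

Under exogeneity and monotonicity, PN = (RR − 1) / RR = 1 − 1/RR.
PN = (2.86 − 1) / 2.86 = 1.86 / 2.86 ≈ 0.6503

PN ≈ 0.650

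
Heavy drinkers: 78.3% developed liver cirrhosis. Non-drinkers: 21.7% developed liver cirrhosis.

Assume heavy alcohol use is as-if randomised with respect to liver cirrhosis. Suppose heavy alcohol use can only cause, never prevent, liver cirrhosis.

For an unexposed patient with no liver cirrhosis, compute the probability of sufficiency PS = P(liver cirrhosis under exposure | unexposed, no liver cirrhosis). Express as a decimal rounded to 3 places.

PS ≈ 0.723

p₁ = 0.783, p₀ = 0.217.
Under exogeneity and monotonicity, PS = (p₁ − p₀) / (1 − p₀).
PS = (0.783 − 0.217) / (1 − 0.217) = 0.566 / 0.783 ≈ 0.7229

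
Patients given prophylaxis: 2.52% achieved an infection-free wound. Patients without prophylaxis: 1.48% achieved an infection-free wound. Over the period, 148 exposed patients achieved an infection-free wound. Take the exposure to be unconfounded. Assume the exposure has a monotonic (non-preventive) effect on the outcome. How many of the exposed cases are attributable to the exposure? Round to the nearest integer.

p₁ = 0.0252, p₀ = 0.0148.
PN = (p₁ − p₀)/p₁ = (0.0252 − 0.0148) / 0.0252 ≈ 0.41270.
Attributable cases ≈ PN × (exposed cases) = 0.41270 × 148 ≈ 61.08.

about 61 cases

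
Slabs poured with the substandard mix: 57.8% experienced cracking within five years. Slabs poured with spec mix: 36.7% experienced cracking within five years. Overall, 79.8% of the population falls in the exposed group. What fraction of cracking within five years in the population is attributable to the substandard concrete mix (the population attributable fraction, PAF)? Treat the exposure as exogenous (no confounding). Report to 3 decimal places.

p₁ = 0.578, p₀ = 0.367.
Overall risk P(Y=1) = π·p₁ + (1−π)·p₀ = 0.798×0.578 + 0.202×0.367 = 0.53538.
Under exogeneity, PAF = [P(Y=1) − p₀] / P(Y=1).
PAF = (0.53538 − 0.367) / 0.53538 ≈ 0.3145

PAF ≈ 0.315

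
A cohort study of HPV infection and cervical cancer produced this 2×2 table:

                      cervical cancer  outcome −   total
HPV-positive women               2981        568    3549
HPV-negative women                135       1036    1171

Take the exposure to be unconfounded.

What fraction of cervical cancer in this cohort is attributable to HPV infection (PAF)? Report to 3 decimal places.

p₁ = P(outcome | exposed) = 2981/3549 = 0.83995
p₀ = P(outcome | unexposed) = 135/1171 = 0.11529
Exposure prevalence π = 3549/4720 = 0.75191; overall risk P(Y=1) = 0.66017.
Under exogeneity, PAF = [P(Y=1) − p₀]/P(Y=1).
PAF = (0.66017 − 0.11529) / 0.66017 ≈ 0.8254

PAF ≈ 0.825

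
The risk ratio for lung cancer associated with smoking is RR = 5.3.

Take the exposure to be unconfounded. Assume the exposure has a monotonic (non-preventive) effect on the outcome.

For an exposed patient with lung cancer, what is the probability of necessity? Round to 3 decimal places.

Under exogeneity and monotonicity, PN = (RR − 1) / RR = 1 − 1/RR.
PN = (5.3 − 1) / 5.3 = 4.3 / 5.3 ≈ 0.8113

PN ≈ 0.811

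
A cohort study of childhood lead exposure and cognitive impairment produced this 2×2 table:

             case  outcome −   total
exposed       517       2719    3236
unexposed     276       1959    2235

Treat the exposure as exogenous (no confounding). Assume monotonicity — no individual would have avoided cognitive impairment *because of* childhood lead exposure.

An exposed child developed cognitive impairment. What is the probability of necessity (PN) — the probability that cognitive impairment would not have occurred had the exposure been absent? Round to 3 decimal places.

p₁ = P(outcome | exposed) = 517/3236 = 0.15977
p₀ = P(outcome | unexposed) = 276/2235 = 0.12349
Under exogeneity and monotonicity, PN = (p₁ − p₀)/p₁.
PN = (0.15977 − 0.12349) / 0.15977 ≈ 0.2271

PN ≈ 0.227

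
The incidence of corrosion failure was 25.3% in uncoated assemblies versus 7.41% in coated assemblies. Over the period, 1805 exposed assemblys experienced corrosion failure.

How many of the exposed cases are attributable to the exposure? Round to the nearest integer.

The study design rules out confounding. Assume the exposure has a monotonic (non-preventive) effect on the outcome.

about 1276 cases

p₁ = 0.253, p₀ = 0.0741.
PN = (p₁ − p₀)/p₁ = (0.253 − 0.0741) / 0.253 ≈ 0.70711.
Attributable cases ≈ PN × (exposed cases) = 0.70711 × 1805 ≈ 1276.34.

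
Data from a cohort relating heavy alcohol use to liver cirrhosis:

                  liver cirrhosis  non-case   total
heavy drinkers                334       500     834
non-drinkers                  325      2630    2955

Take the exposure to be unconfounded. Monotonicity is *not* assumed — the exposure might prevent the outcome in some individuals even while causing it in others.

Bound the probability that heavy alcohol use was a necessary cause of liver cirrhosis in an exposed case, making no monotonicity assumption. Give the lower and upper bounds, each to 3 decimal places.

p₁ = P(outcome | exposed) = 334/834 = 0.40048
p₀ = P(outcome | unexposed) = 325/2955 = 0.10998
Under exogeneity alone the bounds on PN are max{0,(p₁−p₀)/p₁} ≤ PN ≤ min{1,(1−p₀)/p₁}.
  lower = (p₁ − p₀)/p₁ = 0.2905 / 0.40048 ≈ 0.7254
  upper = min{1, (1 − p₀)/p₁} = 0.89002 / 0.40048 ≈ 2.2224 → capped at 1

0.725 ≤ PN ≤ 1.000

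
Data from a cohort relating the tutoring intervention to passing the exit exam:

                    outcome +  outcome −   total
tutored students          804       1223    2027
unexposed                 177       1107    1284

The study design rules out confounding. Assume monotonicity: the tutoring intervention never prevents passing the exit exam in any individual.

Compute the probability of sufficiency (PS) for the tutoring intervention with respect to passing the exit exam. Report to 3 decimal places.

p₁ = P(outcome | exposed) = 804/2027 = 0.39665
p₀ = P(outcome | unexposed) = 177/1284 = 0.13785
Under exogeneity and monotonicity, PS = (p₁ − p₀)/(1 − p₀).
PS = (0.39665 − 0.13785) / 0.86215 ≈ 0.3002

PS ≈ 0.300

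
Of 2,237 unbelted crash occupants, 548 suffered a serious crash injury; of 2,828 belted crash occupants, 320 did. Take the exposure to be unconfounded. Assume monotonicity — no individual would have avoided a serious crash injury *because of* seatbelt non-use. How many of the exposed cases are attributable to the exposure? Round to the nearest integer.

p₁ = P(outcome | exposed) = 548/2237 = 0.24497
p₀ = P(outcome | unexposed) = 320/2828 = 0.11315
PN = (p₁ − p₀)/p₁ = (0.24497 − 0.11315) / 0.24497 ≈ 0.53809.
Attributable cases ≈ PN × (exposed cases) = 0.53809 × 548 ≈ 294.87.

about 295 cases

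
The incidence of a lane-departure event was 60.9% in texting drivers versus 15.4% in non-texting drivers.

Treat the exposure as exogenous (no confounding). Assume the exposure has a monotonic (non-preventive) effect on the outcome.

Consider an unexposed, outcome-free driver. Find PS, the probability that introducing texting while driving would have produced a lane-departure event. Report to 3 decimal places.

p₁ = 0.609, p₀ = 0.154.
Under exogeneity and monotonicity, PS = (p₁ − p₀) / (1 − p₀).
PS = (0.609 − 0.154) / (1 − 0.154) = 0.455 / 0.846 ≈ 0.5378

PS ≈ 0.538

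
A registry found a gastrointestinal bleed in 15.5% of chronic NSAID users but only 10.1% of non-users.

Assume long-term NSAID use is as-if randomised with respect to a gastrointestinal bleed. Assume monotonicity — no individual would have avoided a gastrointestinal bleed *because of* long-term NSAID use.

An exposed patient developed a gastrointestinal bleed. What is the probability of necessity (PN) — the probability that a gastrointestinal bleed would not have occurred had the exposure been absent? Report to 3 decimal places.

PN ≈ 0.348

p₁ = 0.155, p₀ = 0.101.
Under exogeneity and monotonicity, PN = (p₁ − p₀) / p₁.
PN = (0.155 − 0.101) / 0.155 = 0.054 / 0.155 ≈ 0.3484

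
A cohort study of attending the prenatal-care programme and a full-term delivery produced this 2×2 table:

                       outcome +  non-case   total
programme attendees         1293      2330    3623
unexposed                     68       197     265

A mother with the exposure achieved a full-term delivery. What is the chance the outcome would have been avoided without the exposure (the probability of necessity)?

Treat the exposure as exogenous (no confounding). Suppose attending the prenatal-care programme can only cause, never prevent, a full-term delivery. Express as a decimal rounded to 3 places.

p₁ = P(outcome | exposed) = 1293/3623 = 0.35689
p₀ = P(outcome | unexposed) = 68/265 = 0.2566
Under exogeneity and monotonicity, PN = (p₁ − p₀) / p₁.
PN = (0.35689 − 0.2566) / 0.35689 = 0.10028 / 0.35689 ≈ 0.2810

PN ≈ 0.281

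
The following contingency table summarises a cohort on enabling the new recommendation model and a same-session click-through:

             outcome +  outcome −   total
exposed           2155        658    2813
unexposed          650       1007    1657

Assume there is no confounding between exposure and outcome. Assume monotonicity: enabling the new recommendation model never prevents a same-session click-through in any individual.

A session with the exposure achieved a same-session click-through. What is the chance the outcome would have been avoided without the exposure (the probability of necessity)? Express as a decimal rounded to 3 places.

PN ≈ 0.488

p₁ = P(outcome | exposed) = 2155/2813 = 0.76609
p₀ = P(outcome | unexposed) = 650/1657 = 0.39228
Under exogeneity and monotonicity, PN = (p₁ − p₀) / p₁.
PN = (0.76609 − 0.39228) / 0.76609 = 0.37381 / 0.76609 ≈ 0.4879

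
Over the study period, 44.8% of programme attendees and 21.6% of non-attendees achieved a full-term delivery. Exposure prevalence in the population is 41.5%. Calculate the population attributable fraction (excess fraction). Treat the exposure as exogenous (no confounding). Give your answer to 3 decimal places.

PAF ≈ 0.308

p₁ = 0.448, p₀ = 0.216.
Overall risk P(Y=1) = π·p₁ + (1−π)·p₀ = 0.415×0.448 + 0.585×0.216 = 0.31228.
Under exogeneity, PAF = [P(Y=1) − p₀] / P(Y=1).
PAF = (0.31228 − 0.216) / 0.31228 ≈ 0.3083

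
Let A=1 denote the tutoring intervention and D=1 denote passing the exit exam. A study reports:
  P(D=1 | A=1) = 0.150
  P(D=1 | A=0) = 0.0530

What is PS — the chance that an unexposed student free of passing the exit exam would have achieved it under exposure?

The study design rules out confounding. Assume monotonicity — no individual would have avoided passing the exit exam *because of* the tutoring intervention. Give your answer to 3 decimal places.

PS ≈ 0.102

Let p₁ = 0.15, p₀ = 0.053.
Under exogeneity and monotonicity, PS = (p₁ − p₀) / (1 − p₀).
PS = (0.15 − 0.053) / (1 − 0.053) = 0.097 / 0.947 ≈ 0.1024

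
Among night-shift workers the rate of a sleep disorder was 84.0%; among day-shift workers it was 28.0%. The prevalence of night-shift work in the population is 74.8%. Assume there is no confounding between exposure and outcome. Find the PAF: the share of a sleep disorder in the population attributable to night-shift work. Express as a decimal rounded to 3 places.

PAF ≈ 0.599

p₁ = 0.84, p₀ = 0.28.
Overall risk P(Y=1) = π·p₁ + (1−π)·p₀ = 0.748×0.84 + 0.252×0.28 = 0.69888.
Under exogeneity, PAF = [P(Y=1) − p₀] / P(Y=1).
PAF = (0.69888 − 0.28) / 0.69888 ≈ 0.5994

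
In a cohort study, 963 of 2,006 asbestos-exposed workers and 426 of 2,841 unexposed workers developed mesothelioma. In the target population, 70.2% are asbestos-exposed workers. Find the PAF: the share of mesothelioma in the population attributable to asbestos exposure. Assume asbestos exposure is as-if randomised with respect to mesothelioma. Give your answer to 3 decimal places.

PAF ≈ 0.607

p₁ = P(outcome | exposed) = 963/2006 = 0.48006
p₀ = P(outcome | unexposed) = 426/2841 = 0.14995
Overall risk P(Y=1) = π·p₁ + (1−π)·p₀ = 0.702×0.48006 + 0.298×0.14995 = 0.38169.
Under exogeneity, PAF = [P(Y=1) − p₀] / P(Y=1).
PAF = (0.38169 − 0.14995) / 0.38169 ≈ 0.6071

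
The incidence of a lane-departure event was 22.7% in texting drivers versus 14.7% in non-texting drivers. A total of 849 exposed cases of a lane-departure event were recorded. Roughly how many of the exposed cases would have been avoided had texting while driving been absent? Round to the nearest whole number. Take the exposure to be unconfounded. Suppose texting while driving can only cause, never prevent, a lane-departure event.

about 299 cases

p₁ = 0.227, p₀ = 0.147.
PN = (p₁ − p₀)/p₁ = (0.227 − 0.147) / 0.227 ≈ 0.35242.
Attributable cases ≈ PN × (exposed cases) = 0.35242 × 849 ≈ 299.21.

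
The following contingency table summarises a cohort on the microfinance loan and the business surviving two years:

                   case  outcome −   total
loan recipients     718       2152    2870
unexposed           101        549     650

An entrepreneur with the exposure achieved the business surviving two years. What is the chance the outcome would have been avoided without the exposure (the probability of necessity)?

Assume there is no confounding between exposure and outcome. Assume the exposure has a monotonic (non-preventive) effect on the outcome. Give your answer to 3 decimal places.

PN ≈ 0.379

p₁ = P(outcome | exposed) = 718/2870 = 0.25017
p₀ = P(outcome | unexposed) = 101/650 = 0.15538
Under exogeneity and monotonicity, PN = (p₁ − p₀)/p₁.
PN = (0.25017 − 0.15538) / 0.25017 ≈ 0.3789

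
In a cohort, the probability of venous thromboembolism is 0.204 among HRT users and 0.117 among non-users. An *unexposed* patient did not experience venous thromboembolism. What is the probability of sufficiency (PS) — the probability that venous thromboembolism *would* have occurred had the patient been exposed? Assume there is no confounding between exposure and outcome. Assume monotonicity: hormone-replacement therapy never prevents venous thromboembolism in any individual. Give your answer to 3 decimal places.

PS ≈ 0.099

Let p₁ = 0.204, p₀ = 0.117.
Under exogeneity and monotonicity, PS = (p₁ − p₀) / (1 − p₀).
PS = (0.204 − 0.117) / (1 − 0.117) = 0.087 / 0.883 ≈ 0.0985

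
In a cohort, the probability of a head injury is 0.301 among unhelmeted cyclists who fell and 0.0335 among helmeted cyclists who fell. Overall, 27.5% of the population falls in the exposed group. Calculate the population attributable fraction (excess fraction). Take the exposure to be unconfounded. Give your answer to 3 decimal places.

PAF ≈ 0.687

Let p₁ = 0.301, p₀ = 0.0335.
Overall risk P(Y=1) = π·p₁ + (1−π)·p₀ = 0.275×0.301 + 0.725×0.0335 = 0.10706.
Under exogeneity, PAF = [P(Y=1) − p₀] / P(Y=1).
PAF = (0.10706 − 0.0335) / 0.10706 ≈ 0.6871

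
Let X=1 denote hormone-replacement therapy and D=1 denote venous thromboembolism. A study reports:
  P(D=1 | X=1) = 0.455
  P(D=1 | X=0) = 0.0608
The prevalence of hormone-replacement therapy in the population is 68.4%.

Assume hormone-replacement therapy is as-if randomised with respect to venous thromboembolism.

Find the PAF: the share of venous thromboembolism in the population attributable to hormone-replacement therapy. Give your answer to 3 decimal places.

PAF ≈ 0.816

Let p₁ = 0.455, p₀ = 0.0608.
Overall risk P(Y=1) = π·p₁ + (1−π)·p₀ = 0.684×0.455 + 0.316×0.0608 = 0.33043.
Under exogeneity, PAF = [P(Y=1) − p₀] / P(Y=1).
PAF = (0.33043 − 0.0608) / 0.33043 ≈ 0.8160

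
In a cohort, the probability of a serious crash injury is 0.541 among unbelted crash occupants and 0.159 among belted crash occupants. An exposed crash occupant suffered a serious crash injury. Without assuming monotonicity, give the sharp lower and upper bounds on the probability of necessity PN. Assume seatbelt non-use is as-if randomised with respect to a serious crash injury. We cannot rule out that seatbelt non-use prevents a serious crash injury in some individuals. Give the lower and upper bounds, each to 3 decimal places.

Let p₁ = 0.541, p₀ = 0.159.
Under exogeneity alone the bounds on PN are max{0,(p₁−p₀)/p₁} ≤ PN ≤ min{1,(1−p₀)/p₁}.
  lower = (p₁ − p₀)/p₁ = 0.382 / 0.541 ≈ 0.7061
  upper = min{1, (1 − p₀)/p₁} = 0.841 / 0.541 ≈ 1.5545 → capped at 1

0.706 ≤ PN ≤ 1.000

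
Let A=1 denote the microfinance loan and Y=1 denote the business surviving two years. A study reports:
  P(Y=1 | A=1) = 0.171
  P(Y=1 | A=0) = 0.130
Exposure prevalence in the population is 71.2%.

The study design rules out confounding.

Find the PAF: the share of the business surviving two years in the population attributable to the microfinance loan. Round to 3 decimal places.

Let p₁ = 0.171, p₀ = 0.13.
Overall risk P(Y=1) = π·p₁ + (1−π)·p₀ = 0.712×0.171 + 0.288×0.13 = 0.15919.
Under exogeneity, PAF = [P(Y=1) − p₀] / P(Y=1).
PAF = (0.15919 − 0.13) / 0.15919 ≈ 0.1834

PAF ≈ 0.183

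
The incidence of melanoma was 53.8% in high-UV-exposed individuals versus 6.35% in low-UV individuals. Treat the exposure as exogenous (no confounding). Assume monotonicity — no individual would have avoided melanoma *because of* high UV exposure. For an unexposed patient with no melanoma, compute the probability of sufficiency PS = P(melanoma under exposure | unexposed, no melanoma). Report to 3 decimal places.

p₁ = 0.538, p₀ = 0.0635.
Under exogeneity and monotonicity, PS = (p₁ − p₀) / (1 − p₀).
PS = (0.538 − 0.0635) / (1 − 0.0635) = 0.4745 / 0.9365 ≈ 0.5067

PS ≈ 0.507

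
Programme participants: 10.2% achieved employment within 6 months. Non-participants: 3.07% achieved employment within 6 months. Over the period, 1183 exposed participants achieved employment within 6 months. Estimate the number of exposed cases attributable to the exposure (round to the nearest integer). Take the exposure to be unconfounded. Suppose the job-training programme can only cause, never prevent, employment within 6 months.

p₁ = 0.102, p₀ = 0.0307.
PN = (p₁ − p₀)/p₁ = (0.102 − 0.0307) / 0.102 ≈ 0.69902.
Attributable cases ≈ PN × (exposed cases) = 0.69902 × 1183 ≈ 826.94.

about 827 cases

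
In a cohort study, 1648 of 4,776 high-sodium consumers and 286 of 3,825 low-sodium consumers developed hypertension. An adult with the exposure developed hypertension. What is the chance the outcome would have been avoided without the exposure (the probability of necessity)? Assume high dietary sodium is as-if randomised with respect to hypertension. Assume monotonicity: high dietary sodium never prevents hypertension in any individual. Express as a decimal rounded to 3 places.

PN ≈ 0.783

p₁ = P(outcome | exposed) = 1648/4776 = 0.34506
p₀ = P(outcome | unexposed) = 286/3825 = 0.074771
Under exogeneity and monotonicity, PN = (p₁ − p₀) / p₁.
PN = (0.34506 − 0.074771) / 0.34506 = 0.27029 / 0.34506 ≈ 0.7833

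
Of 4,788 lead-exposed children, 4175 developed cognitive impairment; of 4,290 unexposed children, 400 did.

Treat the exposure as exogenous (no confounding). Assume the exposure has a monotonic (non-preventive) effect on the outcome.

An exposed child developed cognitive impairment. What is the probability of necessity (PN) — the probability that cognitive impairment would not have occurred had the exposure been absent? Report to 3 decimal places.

p₁ = P(outcome | exposed) = 4175/4788 = 0.87197
p₀ = P(outcome | unexposed) = 400/4290 = 0.09324
Under exogeneity and monotonicity, PN = (p₁ − p₀) / p₁.
PN = (0.87197 − 0.09324) / 0.87197 = 0.77873 / 0.87197 ≈ 0.8931

PN ≈ 0.893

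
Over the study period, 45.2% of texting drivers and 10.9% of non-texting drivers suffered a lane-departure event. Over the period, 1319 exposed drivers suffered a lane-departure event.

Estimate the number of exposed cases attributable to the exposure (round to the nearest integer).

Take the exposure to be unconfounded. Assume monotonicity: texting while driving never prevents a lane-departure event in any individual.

about 1001 cases

p₁ = 0.452, p₀ = 0.109.
PN = (p₁ − p₀)/p₁ = (0.452 − 0.109) / 0.452 ≈ 0.75885.
Attributable cases ≈ PN × (exposed cases) = 0.75885 × 1319 ≈ 1000.92.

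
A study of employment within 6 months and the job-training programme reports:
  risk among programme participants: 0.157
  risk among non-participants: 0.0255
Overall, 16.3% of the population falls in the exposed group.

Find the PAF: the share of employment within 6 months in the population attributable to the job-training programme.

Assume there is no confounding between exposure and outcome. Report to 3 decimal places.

PAF ≈ 0.457

Let p₁ = 0.157, p₀ = 0.0255.
Overall risk P(Y=1) = π·p₁ + (1−π)·p₀ = 0.163×0.157 + 0.837×0.0255 = 0.046935.
Under exogeneity, PAF = [P(Y=1) − p₀] / P(Y=1).
PAF = (0.046935 − 0.0255) / 0.046935 ≈ 0.4567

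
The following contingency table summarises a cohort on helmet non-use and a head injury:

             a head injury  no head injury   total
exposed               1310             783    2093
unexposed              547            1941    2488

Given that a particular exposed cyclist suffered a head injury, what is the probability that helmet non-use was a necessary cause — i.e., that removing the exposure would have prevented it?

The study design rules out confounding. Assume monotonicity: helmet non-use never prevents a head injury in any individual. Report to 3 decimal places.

PN ≈ 0.649

p₁ = P(outcome | exposed) = 1310/2093 = 0.6259
p₀ = P(outcome | unexposed) = 547/2488 = 0.21986
Under exogeneity and monotonicity, PN = (p₁ − p₀) / p₁.
PN = (0.6259 − 0.21986) / 0.6259 = 0.40604 / 0.6259 ≈ 0.6487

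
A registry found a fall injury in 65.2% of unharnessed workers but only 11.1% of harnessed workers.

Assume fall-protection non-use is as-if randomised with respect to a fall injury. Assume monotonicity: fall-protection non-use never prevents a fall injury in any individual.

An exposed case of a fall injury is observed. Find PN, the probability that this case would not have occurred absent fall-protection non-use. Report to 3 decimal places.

PN ≈ 0.830

p₁ = 0.652, p₀ = 0.111.
Under exogeneity and monotonicity, PN = (p₁ − p₀) / p₁.
PN = (0.652 − 0.111) / 0.652 = 0.541 / 0.652 ≈ 0.8298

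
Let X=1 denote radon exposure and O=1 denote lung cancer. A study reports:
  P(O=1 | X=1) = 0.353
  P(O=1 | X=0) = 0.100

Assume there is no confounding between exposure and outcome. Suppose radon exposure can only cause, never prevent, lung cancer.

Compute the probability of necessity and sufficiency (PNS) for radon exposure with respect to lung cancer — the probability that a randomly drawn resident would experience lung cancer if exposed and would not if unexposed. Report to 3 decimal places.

Let p₁ = 0.353, p₀ = 0.1.
Under exogeneity and monotonicity, PNS = p₁ − p₀.
PNS = 0.353 − 0.1 = 0.253

PNS ≈ 0.253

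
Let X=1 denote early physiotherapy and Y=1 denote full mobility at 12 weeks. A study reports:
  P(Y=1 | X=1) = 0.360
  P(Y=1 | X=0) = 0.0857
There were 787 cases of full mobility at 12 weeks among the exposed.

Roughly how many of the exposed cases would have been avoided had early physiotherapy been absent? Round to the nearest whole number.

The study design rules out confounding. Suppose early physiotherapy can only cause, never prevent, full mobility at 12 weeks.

Let p₁ = 0.36, p₀ = 0.0857.
PN = (p₁ − p₀)/p₁ = (0.36 − 0.0857) / 0.36 ≈ 0.76194.
Attributable cases ≈ PN × (exposed cases) = 0.76194 × 787 ≈ 599.65.

about 600 cases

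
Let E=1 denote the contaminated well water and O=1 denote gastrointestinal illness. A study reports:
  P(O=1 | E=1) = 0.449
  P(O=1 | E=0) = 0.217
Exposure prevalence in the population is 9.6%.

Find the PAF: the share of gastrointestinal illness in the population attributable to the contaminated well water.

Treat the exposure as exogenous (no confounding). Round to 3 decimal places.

PAF ≈ 0.093

Let p₁ = 0.449, p₀ = 0.217.
Overall risk P(Y=1) = π·p₁ + (1−π)·p₀ = 0.096×0.449 + 0.904×0.217 = 0.23927.
Under exogeneity, PAF = [P(Y=1) − p₀] / P(Y=1).
PAF = (0.23927 − 0.217) / 0.23927 ≈ 0.0931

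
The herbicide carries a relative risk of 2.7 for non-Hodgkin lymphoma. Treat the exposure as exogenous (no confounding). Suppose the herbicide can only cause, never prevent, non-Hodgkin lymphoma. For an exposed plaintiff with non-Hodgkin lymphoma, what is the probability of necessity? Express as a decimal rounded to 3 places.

PN ≈ 0.630

Under exogeneity and monotonicity, PN = (RR − 1) / RR = 1 − 1/RR.
PN = (2.7 − 1) / 2.7 = 1.7 / 2.7 ≈ 0.6296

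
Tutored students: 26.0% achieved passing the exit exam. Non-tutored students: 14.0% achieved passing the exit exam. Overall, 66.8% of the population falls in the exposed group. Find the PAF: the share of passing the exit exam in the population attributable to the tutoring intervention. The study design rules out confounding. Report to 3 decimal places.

p₁ = 0.26, p₀ = 0.14.
Overall risk P(Y=1) = π·p₁ + (1−π)·p₀ = 0.668×0.26 + 0.332×0.14 = 0.22016.
Under exogeneity, PAF = [P(Y=1) − p₀] / P(Y=1).
PAF = (0.22016 − 0.14) / 0.22016 ≈ 0.3641

PAF ≈ 0.364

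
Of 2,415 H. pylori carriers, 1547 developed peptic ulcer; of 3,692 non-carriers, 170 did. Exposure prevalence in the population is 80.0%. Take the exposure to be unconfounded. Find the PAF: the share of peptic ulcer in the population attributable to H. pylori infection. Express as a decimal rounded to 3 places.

PAF ≈ 0.912

p₁ = P(outcome | exposed) = 1547/2415 = 0.64058
p₀ = P(outcome | unexposed) = 170/3692 = 0.046046
Overall risk P(Y=1) = π·p₁ + (1−π)·p₀ = 0.8×0.64058 + 0.2×0.046046 = 0.52167.
Under exogeneity, PAF = [P(Y=1) − p₀] / P(Y=1).
PAF = (0.52167 − 0.046046) / 0.52167 ≈ 0.9117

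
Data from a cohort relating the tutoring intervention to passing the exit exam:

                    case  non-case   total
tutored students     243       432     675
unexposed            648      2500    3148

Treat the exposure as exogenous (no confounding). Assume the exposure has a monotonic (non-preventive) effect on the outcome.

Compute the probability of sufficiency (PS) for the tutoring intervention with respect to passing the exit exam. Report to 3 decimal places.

PS ≈ 0.194

p₁ = P(outcome | exposed) = 243/675 = 0.36
p₀ = P(outcome | unexposed) = 648/3148 = 0.20584
Under exogeneity and monotonicity, PS = (p₁ − p₀)/(1 − p₀).
PS = (0.36 − 0.20584) / 0.79416 ≈ 0.1941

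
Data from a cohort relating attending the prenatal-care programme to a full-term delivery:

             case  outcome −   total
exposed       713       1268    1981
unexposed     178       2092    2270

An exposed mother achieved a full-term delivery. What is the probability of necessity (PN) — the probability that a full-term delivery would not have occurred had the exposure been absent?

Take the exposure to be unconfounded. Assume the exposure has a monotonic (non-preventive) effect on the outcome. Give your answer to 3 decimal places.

p₁ = P(outcome | exposed) = 713/1981 = 0.35992
p₀ = P(outcome | unexposed) = 178/2270 = 0.078414
Under exogeneity and monotonicity, PN = (p₁ − p₀)/p₁.
PN = (0.35992 − 0.078414) / 0.35992 ≈ 0.7821

PN ≈ 0.782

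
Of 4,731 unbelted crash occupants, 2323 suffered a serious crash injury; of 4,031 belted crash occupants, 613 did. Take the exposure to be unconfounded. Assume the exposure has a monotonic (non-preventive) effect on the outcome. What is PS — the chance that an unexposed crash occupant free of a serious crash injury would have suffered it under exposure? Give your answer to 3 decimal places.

p₁ = P(outcome | exposed) = 2323/4731 = 0.49102
p₀ = P(outcome | unexposed) = 613/4031 = 0.15207
Under exogeneity and monotonicity, PS = (p₁ − p₀) / (1 − p₀).
PS = (0.49102 − 0.15207) / (1 − 0.15207) = 0.33895 / 0.84793 ≈ 0.3997

PS ≈ 0.400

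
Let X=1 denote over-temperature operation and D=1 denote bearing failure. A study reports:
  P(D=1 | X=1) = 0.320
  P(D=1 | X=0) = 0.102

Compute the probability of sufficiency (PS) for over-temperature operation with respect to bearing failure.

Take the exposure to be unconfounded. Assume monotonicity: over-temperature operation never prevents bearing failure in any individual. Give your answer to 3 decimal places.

PS ≈ 0.243

Let p₁ = 0.32, p₀ = 0.102.
Under exogeneity and monotonicity, PS = (p₁ − p₀) / (1 − p₀).
PS = (0.32 − 0.102) / (1 − 0.102) = 0.218 / 0.898 ≈ 0.2428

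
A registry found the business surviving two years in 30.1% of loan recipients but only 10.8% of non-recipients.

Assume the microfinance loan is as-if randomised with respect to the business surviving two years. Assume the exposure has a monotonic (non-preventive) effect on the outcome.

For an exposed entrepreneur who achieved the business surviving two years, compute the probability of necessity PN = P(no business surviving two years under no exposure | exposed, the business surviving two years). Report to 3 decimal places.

PN ≈ 0.641

p₁ = 0.301, p₀ = 0.108.
Under exogeneity and monotonicity, PN = (p₁ − p₀) / p₁.
PN = (0.301 − 0.108) / 0.301 = 0.193 / 0.301 ≈ 0.6412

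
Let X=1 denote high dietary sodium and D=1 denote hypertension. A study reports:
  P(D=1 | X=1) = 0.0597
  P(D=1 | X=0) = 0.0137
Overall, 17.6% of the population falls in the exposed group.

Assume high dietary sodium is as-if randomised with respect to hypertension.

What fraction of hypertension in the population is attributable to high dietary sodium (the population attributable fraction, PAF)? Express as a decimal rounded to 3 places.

Let p₁ = 0.0597, p₀ = 0.0137.
Overall risk P(Y=1) = π·p₁ + (1−π)·p₀ = 0.176×0.0597 + 0.824×0.0137 = 0.021796.
Under exogeneity, PAF = [P(Y=1) − p₀] / P(Y=1).
PAF = (0.021796 − 0.0137) / 0.021796 ≈ 0.3714

PAF ≈ 0.371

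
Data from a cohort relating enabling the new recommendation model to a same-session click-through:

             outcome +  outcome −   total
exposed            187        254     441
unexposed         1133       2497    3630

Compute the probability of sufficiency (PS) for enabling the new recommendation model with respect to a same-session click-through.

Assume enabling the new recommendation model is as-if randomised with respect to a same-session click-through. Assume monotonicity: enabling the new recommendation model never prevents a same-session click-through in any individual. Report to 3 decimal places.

p₁ = P(outcome | exposed) = 187/441 = 0.42404
p₀ = P(outcome | unexposed) = 1133/3630 = 0.31212
Under exogeneity and monotonicity, PS = (p₁ − p₀) / (1 − p₀).
PS = (0.42404 − 0.31212) / (1 − 0.31212) = 0.11192 / 0.68788 ≈ 0.1627

PS ≈ 0.163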